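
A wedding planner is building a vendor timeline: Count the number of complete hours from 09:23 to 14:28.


Start: 09:23
End: 14:28
Hour difference: 14 - 9 = 5 hours
Minute difference: 28 - 23 = 5 minutes
Total minutes: 305
Complete hours: 305 / 60 = 5 (remainder 5)

5


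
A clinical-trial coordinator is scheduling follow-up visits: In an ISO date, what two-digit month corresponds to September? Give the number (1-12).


Calendar month order:
8. August
9. September <--
10. October
September is month number 9

9


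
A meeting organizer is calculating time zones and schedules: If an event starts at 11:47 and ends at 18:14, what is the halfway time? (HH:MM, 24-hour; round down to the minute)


Start time: 11:47 = 707 minutes from midnight
End time: 18:14 = 1094 minutes from midnight
Sum: 707 + 1094 = 1801
Midpoint: 1801 / 2 = 900 minutes
Convert: 900 / 60 = 15 hours, 0 minutes
Result: 15:00

15:00


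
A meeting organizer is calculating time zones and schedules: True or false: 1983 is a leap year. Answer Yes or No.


Year: 1983
Divisible by 4? 1983 / 4 = 495.75 -> No
Not divisible by 4, so NOT a leap year

No


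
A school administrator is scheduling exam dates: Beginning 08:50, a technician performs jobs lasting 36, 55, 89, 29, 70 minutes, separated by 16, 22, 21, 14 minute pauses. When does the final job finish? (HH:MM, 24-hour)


Start: 08:50 = 530 min from midnight
  after task 1 (36 min): 09:26
  after break (16 min): 09:42
  after task 2 (55 min): 10:37
  after break (22 min): 10:59
  after task 3 (89 min): 12:28
  after break (21 min): 12:49
  after task 4 (29 min): 13:18
  after break (14 min): 13:32
  after task 5 (70 min): 14:42
Total elapsed: 352 minutes
End time: 14:42

14:42


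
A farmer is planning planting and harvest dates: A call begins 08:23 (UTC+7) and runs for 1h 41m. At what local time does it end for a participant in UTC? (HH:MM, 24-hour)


Start: 08:23 in UTC+7
Step 1 - add duration:
  minutes: 23 + 41 = 64 (carry 1h)
  hours: 8 + 1 + 1 = 10
  end in UTC+7: 10:04
Step 2 - convert UTC+7 -> UTC:
  offset difference: 0 - (7) = -7 hours
  10 + (-7) = 3 -> mod 24 = 3
Result: 03:04 in UTC

03:04


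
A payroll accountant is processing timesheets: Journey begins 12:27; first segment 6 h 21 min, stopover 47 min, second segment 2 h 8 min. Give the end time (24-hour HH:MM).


Depart: 12:27
Leg 1: +381 min -> 18:48
Layover: +47 min -> 19:35
Leg 2: +128 min -> 21:43
Total travel: 556 minutes = 9h 16m
Arrival: 21:43

21:43


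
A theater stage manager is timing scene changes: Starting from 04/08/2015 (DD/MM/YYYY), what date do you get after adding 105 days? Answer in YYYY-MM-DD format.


Start: 2015-08-04
Adding 105 days
Days remaining in August: 27
After August: 78 days still to add
September 2015: 30 days, 48 remaining
October 2015: 31 days, 17 remaining
November 2015 has 30 days, need 17
Result: 2015-11-17

2015-11-17


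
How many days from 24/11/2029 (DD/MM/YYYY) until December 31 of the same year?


Start: November 24, 2029
End: December 31, 2029
Days left in November: 6
December: 31
Sum of remaining months: 31
Total: 6 + 31 = 37

37


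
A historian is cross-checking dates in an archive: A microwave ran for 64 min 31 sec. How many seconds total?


Minutes: 64
Extra seconds: 31
Seconds per minute: 60
Minutes to seconds: 64 x 60 = 3840
Total: 3840 + 31 = 3871

3871


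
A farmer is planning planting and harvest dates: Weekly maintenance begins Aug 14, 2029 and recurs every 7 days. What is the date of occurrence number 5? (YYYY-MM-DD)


First occurrence: 2029-08-14 (occurrence 1)
Each occurrence is 7 days after the previous.
Occurrence 5 is 4 weeks after the first.
4 weeks = 28 days
2029-08-14 + 28 days = 2029-09-11

2029-09-11


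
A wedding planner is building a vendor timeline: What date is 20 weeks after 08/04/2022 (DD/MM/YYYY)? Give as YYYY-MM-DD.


Start: 2022-04-08
Weeks to add: 20
Convert to days: 20 x 7 = 140 days
Add 140 days to 2022-04-08
Result: 2022-08-26

2022-08-26


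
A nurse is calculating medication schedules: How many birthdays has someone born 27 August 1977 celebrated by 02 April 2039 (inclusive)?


Birth: 1977-08-27
Reference: 2039-04-02
Year difference: 2039 - 1977 = 62
Has birthday (08-27) occurred by 04-02? No
Birthday not yet reached this year -> subtract 1
Age in full years: 61

61


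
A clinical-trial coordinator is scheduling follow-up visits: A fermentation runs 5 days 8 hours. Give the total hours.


Days: 5
Extra hours: 8
Hours per day: 24
Days to hours: 5 x 24 = 120
Total: 120 + 8 = 128

128


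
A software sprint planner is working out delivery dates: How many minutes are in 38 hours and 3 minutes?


Hours: 38
Minutes: 3
Convert hours to minutes: 38 x 60 = 2280
Add remaining minutes: 2280 + 3 = 2283

2283


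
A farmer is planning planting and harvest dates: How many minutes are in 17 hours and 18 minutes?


Hours: 17
Extra minutes: 18
Minutes per hour: 60
Hours to minutes: 17 x 60 = 1020
Total: 1020 + 18 = 1038

1038


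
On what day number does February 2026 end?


Month: February
Year: 2026
2026 is not a leap year
February has 28 days
Total: 28 days

28


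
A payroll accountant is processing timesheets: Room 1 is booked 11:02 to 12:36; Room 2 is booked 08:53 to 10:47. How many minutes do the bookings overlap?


Interval A: [662, 756] minutes from midnight
Interval B: [533, 647] minutes from midnight
Overlap start = max(662, 533) = 662
Overlap end = min(756, 647) = 647
End <= start, so the intervals do not overlap: 0 minutes

0


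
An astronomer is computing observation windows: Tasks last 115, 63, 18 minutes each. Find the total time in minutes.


Durations: 115, 63, 18
Running sum: 115
+ 63 = 178
+ 18 = 196
Total duration: 196 minutes
That is 3 hours and 16 minutes

196


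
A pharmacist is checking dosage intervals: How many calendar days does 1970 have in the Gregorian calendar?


Year: 1970
Check leap year rules:
Divisible by 4? No
1970 is not a leap year
Days: 365

365


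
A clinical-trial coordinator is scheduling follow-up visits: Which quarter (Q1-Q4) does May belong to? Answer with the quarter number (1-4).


Month: May (month 5)
Q1: January-March (months 1-3)
Q2: April-June (months 4-6)
Q3: July-September (months 7-9)
Q4: October-December (months 10-12)
Month 5 falls in Q2

2


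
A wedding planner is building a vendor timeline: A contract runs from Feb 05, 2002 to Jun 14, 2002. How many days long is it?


Start date: 2002-02-05
End date: 2002-06-14
Feb 2002: +24 days
Mar 2002: +31 days
Apr 2002: +30 days
May 2002: +31 days
Jun 2002: +13 days
Total: 129 days

129


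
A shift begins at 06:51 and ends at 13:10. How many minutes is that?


Start time: 06:51 = 411 minutes from midnight
End time: 13:10 = 790 minutes from midnight
Difference: 790 - 411 = 379 minutes
That is 6 hours and 19 minutes

379


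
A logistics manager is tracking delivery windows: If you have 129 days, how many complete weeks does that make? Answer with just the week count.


Total days: 129
Days per week: 7
Division: 129 / 7 = 18 remainder 3
Complete weeks: 18
Remaining days: 3

18


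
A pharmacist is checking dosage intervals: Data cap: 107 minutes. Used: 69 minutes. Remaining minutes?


Total budget: 107 minutes
Time used: 69 minutes
Remaining: 107 - 69 = 38 minutes
Percent used: 64.5%
Percent remaining: 35.5%

38


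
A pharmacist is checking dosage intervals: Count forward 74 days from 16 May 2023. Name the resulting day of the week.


Start: 2023-05-16 (Tuesday)
Step 1 - find target date: add 74 days
  2023-05-16 + 74 days = 2023-07-29
Step 2 - day of week:
  74 mod 7 = 4
  Tuesday + 4 days -> Saturday
Result: Saturday (2023-07-29)

Saturday


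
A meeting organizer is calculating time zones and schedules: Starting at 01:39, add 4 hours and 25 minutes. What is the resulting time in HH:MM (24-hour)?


Start time: 01:39
Adding: 4 hours 25 minutes
Minutes: 39 + 25 = 64
Minute overflow: 64 >= 60, so carry 1 hour, minutes = 4
Hours: 1 + 4 + 1 = 6
Result: 06:04

06:04


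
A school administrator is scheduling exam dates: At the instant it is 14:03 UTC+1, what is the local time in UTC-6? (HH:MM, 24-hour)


Local time: 14:03 at UTC+1 (offset 1h)
Target zone: UTC-6 (offset -6h)
Difference: -6 - (1) = -7 hours
Calculation: 14 + (-7) = 7
Result: 07:03

07:03


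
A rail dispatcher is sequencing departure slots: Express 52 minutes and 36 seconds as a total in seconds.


Minutes: 52
Seconds: 36
Convert minutes to seconds: 52 x 60 = 3120
Add remaining seconds: 3120 + 36 = 3156

3156


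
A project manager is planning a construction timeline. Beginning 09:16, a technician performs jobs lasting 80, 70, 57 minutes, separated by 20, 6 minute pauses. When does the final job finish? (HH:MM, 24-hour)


Start: 09:16 = 556 min from midnight
  after task 1 (80 min): 10:36
  after break (20 min): 10:56
  after task 2 (70 min): 12:06
  after break (6 min): 12:12
  after task 3 (57 min): 13:09
Total elapsed: 233 minutes
End time: 13:09

13:09


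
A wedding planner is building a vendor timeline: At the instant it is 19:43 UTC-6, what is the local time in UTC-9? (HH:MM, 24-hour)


Local time: 19:43 at UTC-6 (offset -6h)
Target zone: UTC-9 (offset -9h)
Difference: -9 - (-6) = -3 hours
Calculation: 19 + (-3) = 16
Result: 16:43

16:43


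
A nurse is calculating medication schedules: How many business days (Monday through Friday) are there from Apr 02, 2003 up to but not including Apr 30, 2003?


Start: 2003-04-02 (Wednesday)
End (exclusive): 2003-04-30 (Wednesday)
Total calendar days: 28
Full weeks: 28 // 7 = 4 -> 20 weekdays
Remaining 0 days starting on Wednesday:
Total business days: 20 + 0 = 20

20


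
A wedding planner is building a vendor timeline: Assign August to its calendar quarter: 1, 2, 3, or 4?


Month: August (month 8)
Q1: January-March (months 1-3)
Q2: April-June (months 4-6)
Q3: July-September (months 7-9)
Q4: October-December (months 10-12)
Month 8 falls in Q3

3


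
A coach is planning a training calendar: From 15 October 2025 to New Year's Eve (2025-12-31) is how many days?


Start: October 15, 2025
End: December 31, 2025
Days left in October: 16
November: 30
December: 31
Sum of remaining months: 61
Total: 16 + 61 = 77

77


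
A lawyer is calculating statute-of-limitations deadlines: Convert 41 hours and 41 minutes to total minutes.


Hours: 41
Extra minutes: 41
Minutes per hour: 60
Hours to minutes: 41 x 60 = 2460
Total: 2460 + 41 = 2501

2501


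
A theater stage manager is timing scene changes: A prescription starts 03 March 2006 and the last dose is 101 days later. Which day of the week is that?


Start: 2006-03-03 (Friday)
Step 1 - find target date: add 101 days
  2006-03-03 + 101 days = 2006-06-12
Step 2 - day of week:
  101 mod 7 = 3
  Friday + 3 days -> Monday
Result: Monday (2006-06-12)

Monday


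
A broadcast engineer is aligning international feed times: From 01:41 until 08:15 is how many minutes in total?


Start time: 01:41 = 101 minutes from midnight
End time: 08:15 = 495 minutes from midnight
Difference: 495 - 101 = 394 minutes
That is 6 hours and 34 minutes

394


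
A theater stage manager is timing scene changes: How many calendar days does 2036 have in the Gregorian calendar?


Year: 2036
Check leap year rules:
Divisible by 4? Yes
Divisible by 100? No
2036 is a leap year
Days: 366

366


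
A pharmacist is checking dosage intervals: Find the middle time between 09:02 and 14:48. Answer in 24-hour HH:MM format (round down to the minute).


Start time: 09:02 = 542 minutes from midnight
End time: 14:48 = 888 minutes from midnight
Sum: 542 + 888 = 1430
Midpoint: 1430 / 2 = 715 minutes
Convert: 715 / 60 = 11 hours, 55 minutes
Result: 11:55

11:55


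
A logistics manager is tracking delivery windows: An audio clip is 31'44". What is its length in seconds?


Minutes: 31
Seconds: 44
Convert minutes to seconds: 31 x 60 = 1860
Add remaining seconds: 1860 + 44 = 1904

1904


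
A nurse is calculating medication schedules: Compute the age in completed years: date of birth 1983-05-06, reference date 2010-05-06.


Birth: 1983-05-06
Reference: 2010-05-06
Year difference: 2010 - 1983 = 27
Has birthday (05-06) occurred by 05-06? Yes
Age in full years: 27

27


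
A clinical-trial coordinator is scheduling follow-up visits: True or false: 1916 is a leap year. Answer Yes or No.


Year: 1916
Divisible by 4? 1916 / 4 = 479.0 -> Yes
Divisible by 100? 1916 / 100 = 19.16 -> No
Divisible by 4 but not 100, so it IS a leap year

Yes


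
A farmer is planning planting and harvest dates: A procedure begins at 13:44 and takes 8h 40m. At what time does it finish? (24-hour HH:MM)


Start time: 13:44
Adding: 8 hours 40 minutes
Minutes: 44 + 40 = 84
Minute overflow: 84 >= 60, so carry 1 hour, minutes = 24
Hours: 13 + 8 + 1 = 22
Result: 22:24

22:24


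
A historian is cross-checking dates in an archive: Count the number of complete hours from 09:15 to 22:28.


Start: 09:15
End: 22:28
Hour difference: 22 - 9 = 13 hours
Minute difference: 28 - 15 = 13 minutes
Total minutes: 793
Complete hours: 793 / 60 = 13 (remainder 13)

13


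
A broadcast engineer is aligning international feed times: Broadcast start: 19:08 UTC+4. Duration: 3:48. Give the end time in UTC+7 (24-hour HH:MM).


Start: 19:08 in UTC+4
Step 1 - add duration:
  minutes: 8 + 48 = 56
  hours: 19 + 3 + 0 = 22
  end in UTC+4: 22:56
Step 2 - convert UTC+4 -> UTC+7:
  offset difference: 7 - (4) = 3 hours
  22 + (3) = 25 -> mod 24 = 1
Result: 01:56 in UTC+7

01:56


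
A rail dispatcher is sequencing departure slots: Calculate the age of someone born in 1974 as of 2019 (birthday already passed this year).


Birth year: 1974
Current year: 2019
Age = current year - birth year
Age = 2019 - 1974 = 45

45


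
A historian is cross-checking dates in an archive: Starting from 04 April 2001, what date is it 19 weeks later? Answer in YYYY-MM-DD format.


Start: 2001-04-04
Weeks to add: 19
Convert to days: 19 x 7 = 133 days
Add 133 days to 2001-04-04
Result: 2001-08-15

2001-08-15


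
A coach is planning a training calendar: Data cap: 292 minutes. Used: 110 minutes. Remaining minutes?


Total budget: 292 minutes
Time used: 110 minutes
Remaining: 292 - 110 = 182 minutes
Percent used: 37.7%
Percent remaining: 62.3%

182


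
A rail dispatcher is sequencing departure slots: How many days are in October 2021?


Month: October
Year: 2021
October is a 31-day month
Total: 31 days

31


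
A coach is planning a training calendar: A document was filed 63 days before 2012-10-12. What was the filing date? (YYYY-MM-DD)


Start: 2012-10-12
Subtracting 63 days
Days already passed in October: 12
After going back through October: 51 more days to subtract
September 2012: 30 days, 21 remaining
August 2012 has 31 days, need 21
Result: 2012-08-10

2012-08-10


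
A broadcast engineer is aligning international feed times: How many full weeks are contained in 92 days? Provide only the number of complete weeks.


Total days: 92
Days per week: 7
Division: 92 / 7 = 13 remainder 1
Complete weeks: 13
Remaining days: 1

13


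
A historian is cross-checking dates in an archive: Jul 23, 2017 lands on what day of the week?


Date: 2017-07-23
January 1, 2017 is a Sunday
Day of year: 204
Offset from Jan 1: 203 days
203 mod 7 = 0
Result: Sunday

Sunday


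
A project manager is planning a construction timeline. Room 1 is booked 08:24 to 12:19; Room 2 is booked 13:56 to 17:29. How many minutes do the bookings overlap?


Interval A: [504, 739] minutes from midnight
Interval B: [836, 1049] minutes from midnight
Overlap start = max(504, 836) = 836
Overlap end = min(739, 1049) = 739
End <= start, so the intervals do not overlap: 0 minutes

0


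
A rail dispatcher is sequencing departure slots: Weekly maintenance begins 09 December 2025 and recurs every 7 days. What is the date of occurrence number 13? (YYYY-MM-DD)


First occurrence: 2025-12-09 (occurrence 1)
Each occurrence is 7 days after the previous.
Occurrence 13 is 12 weeks after the first.
12 weeks = 84 days
2025-12-09 + 84 days = 2026-03-03

2026-03-03


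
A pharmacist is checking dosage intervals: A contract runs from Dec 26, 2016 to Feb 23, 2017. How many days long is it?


Start date: 2016-12-26
End date: 2017-02-23
Dec 2016: +6 days
Jan 2017: +31 days
Feb 2017: +22 days
Total: 59 days

59


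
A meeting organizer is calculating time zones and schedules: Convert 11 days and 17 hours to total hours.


Days: 11
Extra hours: 17
Hours per day: 24
Days to hours: 11 x 24 = 264
Total: 264 + 17 = 281

281


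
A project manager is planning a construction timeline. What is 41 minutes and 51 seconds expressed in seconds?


Minutes: 41
Extra seconds: 51
Seconds per minute: 60
Minutes to seconds: 41 x 60 = 2460
Total: 2460 + 51 = 2511

2511


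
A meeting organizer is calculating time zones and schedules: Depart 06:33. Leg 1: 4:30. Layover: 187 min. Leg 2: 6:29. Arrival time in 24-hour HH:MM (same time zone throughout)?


Depart: 06:33
Leg 1: +270 min -> 11:03
Layover: +187 min -> 14:10
Leg 2: +389 min -> 20:39
Total travel: 846 minutes = 14h 6m
Arrival: 20:39

20:39


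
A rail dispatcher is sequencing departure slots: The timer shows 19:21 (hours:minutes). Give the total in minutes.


Hours: 19
Minutes: 21
Convert hours to minutes: 19 x 60 = 1140
Add remaining minutes: 1140 + 21 = 1161

1161


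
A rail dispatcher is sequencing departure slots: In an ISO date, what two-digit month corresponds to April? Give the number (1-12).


Calendar month order:
3. March
4. April <--
5. May
April is month number 4

4


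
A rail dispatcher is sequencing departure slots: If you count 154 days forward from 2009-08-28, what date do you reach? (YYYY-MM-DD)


Start: 2009-08-28
Adding 154 days
Days remaining in August: 3
After August: 151 days still to add
September 2009: 30 days, 121 remaining
October 2009: 31 days, 90 remaining
November 2009: 30 days, 60 remaining
December 2009: 31 days, 29 remaining
Result: 2010-01-29

2010-01-29


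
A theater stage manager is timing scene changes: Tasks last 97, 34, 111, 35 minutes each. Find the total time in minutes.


Durations: 97, 34, 111, 35
Running sum: 97
+ 34 = 131
+ 111 = 242
+ 35 = 277
Total duration: 277 minutes
That is 4 hours and 37 minutes

277


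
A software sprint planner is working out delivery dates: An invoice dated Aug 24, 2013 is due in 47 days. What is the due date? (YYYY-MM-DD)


Start: 2013-08-24
Adding 47 days
Days remaining in August: 7
After August: 40 days still to add
September 2013: 30 days, 10 remaining
October 2013 has 31 days, need 10
Result: 2013-10-10

2013-10-10


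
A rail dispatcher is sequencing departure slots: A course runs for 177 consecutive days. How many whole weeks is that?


Total days: 177
Days per week: 7
Division: 177 / 7 = 25 remainder 2
Complete weeks: 25
Remaining days: 2

25


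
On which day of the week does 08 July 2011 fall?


Date: 2011-07-08
January 1, 2011 is a Saturday
Day of year: 189
Offset from Jan 1: 188 days
188 mod 7 = 6
Result: Friday

Friday


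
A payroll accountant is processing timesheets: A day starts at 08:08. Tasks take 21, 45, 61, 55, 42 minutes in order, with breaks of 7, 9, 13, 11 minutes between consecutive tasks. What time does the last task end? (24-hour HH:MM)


Start: 08:08 = 488 min from midnight
  after task 1 (21 min): 08:29
  after break (7 min): 08:36
  after task 2 (45 min): 09:21
  after break (9 min): 09:30
  after task 3 (61 min): 10:31
  after break (13 min): 10:44
  after task 4 (55 min): 11:39
  after break (11 min): 11:50
  after task 5 (42 min): 12:32
Total elapsed: 264 minutes
End time: 12:32

12:32


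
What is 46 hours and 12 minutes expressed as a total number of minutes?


Hours: 46
Minutes: 12
Convert hours to minutes: 46 x 60 = 2760
Add remaining minutes: 2760 + 12 = 2772

2772


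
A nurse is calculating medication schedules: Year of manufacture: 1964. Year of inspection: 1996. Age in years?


Birth year: 1964
Current year: 1996
Age = current year - birth year
Age = 1996 - 1964 = 32

32


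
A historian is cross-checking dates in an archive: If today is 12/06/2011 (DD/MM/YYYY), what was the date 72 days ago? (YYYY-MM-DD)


Start: 2011-06-12
Subtracting 72 days
Days already passed in June: 12
After going back through June: 60 more days to subtract
May 2011: 31 days, 29 remaining
April 2011 has 30 days, need 29
Result: 2011-04-01

2011-04-01


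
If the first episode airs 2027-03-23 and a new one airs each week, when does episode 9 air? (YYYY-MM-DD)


First occurrence: 2027-03-23 (occurrence 1)
Each occurrence is 7 days after the previous.
Occurrence 9 is 8 weeks after the first.
8 weeks = 56 days
2027-03-23 + 56 days = 2027-05-18

2027-05-18


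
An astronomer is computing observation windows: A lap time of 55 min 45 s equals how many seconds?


Minutes: 55
Seconds: 45
Convert minutes to seconds: 55 x 60 = 3300
Add remaining seconds: 3300 + 45 = 3345

3345


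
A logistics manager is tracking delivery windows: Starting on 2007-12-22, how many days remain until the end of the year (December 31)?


Start: December 22, 2007
End: December 31, 2007
Days left in December: 9
Total: 9 days

9


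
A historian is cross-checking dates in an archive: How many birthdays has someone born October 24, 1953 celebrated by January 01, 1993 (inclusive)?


Birth: 1953-10-24
Reference: 1993-01-01
Year difference: 1993 - 1953 = 40
Has birthday (10-24) occurred by 01-01? No
Birthday not yet reached this year -> subtract 1
Age in full years: 39

39


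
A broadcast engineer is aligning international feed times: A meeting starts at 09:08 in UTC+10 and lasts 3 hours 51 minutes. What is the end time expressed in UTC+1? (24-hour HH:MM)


Start: 09:08 in UTC+10
Step 1 - add duration:
  minutes: 8 + 51 = 59
  hours: 9 + 3 + 0 = 12
  end in UTC+10: 12:59
Step 2 - convert UTC+10 -> UTC+1:
  offset difference: 1 - (10) = -9 hours
  12 + (-9) = 3 -> mod 24 = 3
Result: 03:59 in UTC+1

03:59


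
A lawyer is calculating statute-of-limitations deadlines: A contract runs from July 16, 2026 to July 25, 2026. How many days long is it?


Start date: 2026-07-16
End date: 2026-07-25
Jul 2026: +9 days
Total: 9 days

9


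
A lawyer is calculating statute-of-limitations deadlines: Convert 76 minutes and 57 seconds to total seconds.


Minutes: 76
Extra seconds: 57
Seconds per minute: 60
Minutes to seconds: 76 x 60 = 4560
Total: 4560 + 57 = 4617

4617


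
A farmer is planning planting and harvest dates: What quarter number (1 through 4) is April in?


Month: April (month 4)
Q1: January-March (months 1-3)
Q2: April-June (months 4-6)
Q3: July-September (months 7-9)
Q4: October-December (months 10-12)
Month 4 falls in Q2

2


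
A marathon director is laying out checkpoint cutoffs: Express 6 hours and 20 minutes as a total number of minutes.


Hours: 6
Extra minutes: 20
Minutes per hour: 60
Hours to minutes: 6 x 60 = 360
Total: 360 + 20 = 380

380


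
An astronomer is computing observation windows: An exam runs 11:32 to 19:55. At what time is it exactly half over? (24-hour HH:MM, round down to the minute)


Start time: 11:32 = 692 minutes from midnight
End time: 19:55 = 1195 minutes from midnight
Sum: 692 + 1195 = 1887
Midpoint: 1887 / 2 = 943 minutes
Convert: 943 / 60 = 15 hours, 43 minutes
Result: 15:43

15:43


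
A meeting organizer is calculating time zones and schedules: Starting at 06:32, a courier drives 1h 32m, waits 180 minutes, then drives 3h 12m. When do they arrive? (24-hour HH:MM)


Depart: 06:32
Leg 1: +92 min -> 08:04
Layover: +180 min -> 11:04
Leg 2: +192 min -> 14:16
Total travel: 464 minutes = 7h 44m
Arrival: 14:16

14:16


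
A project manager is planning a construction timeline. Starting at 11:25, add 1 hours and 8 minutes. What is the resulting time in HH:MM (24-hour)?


Start time: 11:25
Adding: 1 hours 8 minutes
Minutes: 25 + 8 = 33
Hours: 11 + 1 + 0 = 12
Result: 12:33

12:33


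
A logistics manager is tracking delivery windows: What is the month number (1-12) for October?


Calendar month order:
9. September
10. October <--
11. November
October is month number 10

10


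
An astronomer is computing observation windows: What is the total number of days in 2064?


Year: 2064
Check leap year rules:
Divisible by 4? Yes
Divisible by 100? No
2064 is a leap year
Days: 366

366


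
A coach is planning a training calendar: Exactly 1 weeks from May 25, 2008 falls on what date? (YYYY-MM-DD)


Start: 2008-05-25
Weeks to add: 1
Convert to days: 1 x 7 = 7 days
Add 7 days to 2008-05-25
Result: 2008-06-01

2008-06-01


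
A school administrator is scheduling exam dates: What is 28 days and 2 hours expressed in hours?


Days: 28
Extra hours: 2
Hours per day: 24
Days to hours: 28 x 24 = 672
Total: 672 + 2 = 674

674


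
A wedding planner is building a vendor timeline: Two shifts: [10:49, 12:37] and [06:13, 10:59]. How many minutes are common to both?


Interval A: [649, 757] minutes from midnight
Interval B: [373, 659] minutes from midnight
Overlap start = max(649, 373) = 649
Overlap end = min(757, 659) = 659
Overlap = 659 - 649 = 10 minutes

10


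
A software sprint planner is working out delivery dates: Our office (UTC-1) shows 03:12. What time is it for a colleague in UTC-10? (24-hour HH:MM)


Local time: 03:12 at UTC-1 (offset -1h)
Target zone: UTC-10 (offset -10h)
Difference: -10 - (-1) = -9 hours
Calculation: 3 + (-9) = -6
Wraparound: (-6) mod 24 = 18
Result: 18:12

18:12


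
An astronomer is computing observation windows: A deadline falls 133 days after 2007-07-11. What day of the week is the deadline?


Start: 2007-07-11 (Wednesday)
Step 1 - find target date: add 133 days
  2007-07-11 + 133 days = 2007-11-21
Step 2 - day of week:
  133 mod 7 = 0
  Wednesday + 0 days -> Wednesday
Result: Wednesday (2007-11-21)

Wednesday


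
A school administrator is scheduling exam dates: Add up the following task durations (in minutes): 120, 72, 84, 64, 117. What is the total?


Durations: 120, 72, 84, 64, 117
Running sum: 120
+ 72 = 192
+ 84 = 276
+ 64 = 340
+ 117 = 457
Total duration: 457 minutes
That is 7 hours and 37 minutes

457


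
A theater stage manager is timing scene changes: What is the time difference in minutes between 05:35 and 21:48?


Start time: 05:35 = 335 minutes from midnight
End time: 21:48 = 1308 minutes from midnight
Difference: 1308 - 335 = 973 minutes
That is 16 hours and 13 minutes

973


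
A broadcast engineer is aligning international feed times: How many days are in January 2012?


Month: January
Year: 2012
January is a 31-day month
Total: 31 days

31


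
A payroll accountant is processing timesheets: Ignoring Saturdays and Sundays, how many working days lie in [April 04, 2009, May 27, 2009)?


Start: 2009-04-04 (Saturday)
End (exclusive): 2009-05-27 (Wednesday)
Total calendar days: 53
Full weeks: 53 // 7 = 7 -> 35 weekdays
Remaining 4 days starting on Saturday:
  Sat(-), Sun(-), Mon(w), Tue(w) -> 2 weekdays
Total business days: 35 + 2 = 37

37


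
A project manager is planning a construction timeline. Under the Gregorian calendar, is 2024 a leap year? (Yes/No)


Year: 2024
Divisible by 4? 2024 / 4 = 506.0 -> Yes
Divisible by 100? 2024 / 100 = 20.24 -> No
Divisible by 4 but not 100, so it IS a leap year

Yes


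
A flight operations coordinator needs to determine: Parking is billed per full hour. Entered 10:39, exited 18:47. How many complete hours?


Start: 10:39
End: 18:47
Hour difference: 18 - 10 = 8 hours
Minute difference: 47 - 39 = 8 minutes
Total minutes: 488
Complete hours: 488 / 60 = 8 (remainder 8)

8


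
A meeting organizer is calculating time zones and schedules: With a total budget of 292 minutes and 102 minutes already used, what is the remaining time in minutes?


Total budget: 292 minutes
Time used: 102 minutes
Remaining: 292 - 102 = 190 minutes
Percent used: 34.9%
Percent remaining: 65.1%

190


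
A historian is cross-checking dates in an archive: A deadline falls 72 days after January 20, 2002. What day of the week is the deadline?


Start: 2002-01-20 (Sunday)
Step 1 - find target date: add 72 days
  2002-01-20 + 72 days = 2002-04-02
Step 2 - day of week:
  72 mod 7 = 2
  Sunday + 2 days -> Tuesday
Result: Tuesday (2002-04-02)

Tuesday


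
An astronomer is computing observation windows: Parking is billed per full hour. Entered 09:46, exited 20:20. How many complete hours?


Start: 09:46
End: 20:20
Hour difference: 20 - 9 = 11 hours
Minute difference: 20 - 46 = -26 minutes
Total minutes: 634
Complete hours: 634 / 60 = 10 (remainder 34)

10


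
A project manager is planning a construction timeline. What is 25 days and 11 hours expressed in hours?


Days: 25
Extra hours: 11
Hours per day: 24
Days to hours: 25 x 24 = 600
Total: 600 + 11 = 611

611


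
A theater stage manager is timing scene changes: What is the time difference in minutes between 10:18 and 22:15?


Start time: 10:18 = 618 minutes from midnight
End time: 22:15 = 1335 minutes from midnight
Difference: 1335 - 618 = 717 minutes
That is 11 hours and 57 minutes

717


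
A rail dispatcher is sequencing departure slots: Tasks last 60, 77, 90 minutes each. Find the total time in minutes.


Durations: 60, 77, 90
Running sum: 60
+ 77 = 137
+ 90 = 227
Total duration: 227 minutes
That is 3 hours and 47 minutes

227


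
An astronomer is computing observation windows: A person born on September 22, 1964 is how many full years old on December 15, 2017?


Birth: 1964-09-22
Reference: 2017-12-15
Year difference: 2017 - 1964 = 53
Has birthday (09-22) occurred by 12-15? Yes
Age in full years: 53

53


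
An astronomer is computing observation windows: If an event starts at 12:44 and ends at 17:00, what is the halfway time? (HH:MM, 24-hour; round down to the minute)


Start time: 12:44 = 764 minutes from midnight
End time: 17:00 = 1020 minutes from midnight
Sum: 764 + 1020 = 1784
Midpoint: 1784 / 2 = 892 minutes
Convert: 892 / 60 = 14 hours, 52 minutes
Result: 14:52

14:52


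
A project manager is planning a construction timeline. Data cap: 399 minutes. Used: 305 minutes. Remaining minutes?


Total budget: 399 minutes
Time used: 305 minutes
Remaining: 399 - 305 = 94 minutes
Percent used: 76.4%
Percent remaining: 23.6%

94


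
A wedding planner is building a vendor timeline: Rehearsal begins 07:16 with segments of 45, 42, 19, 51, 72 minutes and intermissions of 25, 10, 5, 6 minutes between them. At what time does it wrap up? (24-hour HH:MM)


Start: 07:16 = 436 min from midnight
  after task 1 (45 min): 08:01
  after break (25 min): 08:26
  after task 2 (42 min): 09:08
  after break (10 min): 09:18
  after task 3 (19 min): 09:37
  after break (5 min): 09:42
  after task 4 (51 min): 10:33
  after break (6 min): 10:39
  after task 5 (72 min): 11:51
Total elapsed: 275 minutes
End time: 11:51

11:51


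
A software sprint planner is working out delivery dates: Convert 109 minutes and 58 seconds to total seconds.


Minutes: 109
Extra seconds: 58
Seconds per minute: 60
Minutes to seconds: 109 x 60 = 6540
Total: 6540 + 58 = 6598

6598


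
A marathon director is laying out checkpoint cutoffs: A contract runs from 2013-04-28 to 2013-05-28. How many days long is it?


Start date: 2013-04-28
End date: 2013-05-28
Apr 2013: +3 days
May 2013: +27 days
Total: 30 days

30


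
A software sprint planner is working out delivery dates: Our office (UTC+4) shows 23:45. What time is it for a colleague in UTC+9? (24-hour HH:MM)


Local time: 23:45 at UTC+4 (offset 4h)
Target zone: UTC+9 (offset 9h)
Difference: 9 - (4) = 5 hours
Calculation: 23 + (5) = 28
Wraparound: (28) mod 24 = 4
Result: 04:45

04:45


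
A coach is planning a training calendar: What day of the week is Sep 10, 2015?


Date: 2015-09-10
January 1, 2015 is a Thursday
Day of year: 253
Offset from Jan 1: 252 days
252 mod 7 = 0
Result: Thursday

Thursday


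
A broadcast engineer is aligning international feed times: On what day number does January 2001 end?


Month: January
Year: 2001
January is a 31-day month
Total: 31 days

31


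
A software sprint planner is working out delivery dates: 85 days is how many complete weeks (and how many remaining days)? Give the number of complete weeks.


Total days: 85
Days per week: 7
Division: 85 / 7 = 12 remainder 1
Complete weeks: 12
Remaining days: 1

12


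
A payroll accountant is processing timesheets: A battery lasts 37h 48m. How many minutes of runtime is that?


Hours: 37
Extra minutes: 48
Minutes per hour: 60
Hours to minutes: 37 x 60 = 2220
Total: 2220 + 48 = 2268

2268


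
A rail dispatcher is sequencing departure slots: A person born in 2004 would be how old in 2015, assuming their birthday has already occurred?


Birth year: 2004
Current year: 2015
Age = current year - birth year
Age = 2015 - 2004 = 11

11


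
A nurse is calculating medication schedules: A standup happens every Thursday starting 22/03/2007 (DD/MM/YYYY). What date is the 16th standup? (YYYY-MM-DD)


First occurrence: 2007-03-22 (occurrence 1)
Each occurrence is 7 days after the previous.
Occurrence 16 is 15 weeks after the first.
15 weeks = 105 days
2007-03-22 + 105 days = 2007-07-05

2007-07-05


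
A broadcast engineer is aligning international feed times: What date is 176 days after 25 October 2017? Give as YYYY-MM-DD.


Start: 2017-10-25
Adding 176 days
Days remaining in October: 6
After October: 170 days still to add
November 2017: 30 days, 140 remaining
December 2017: 31 days, 109 remaining
January 2018: 31 days, 78 remaining
February 2018: 28 days, 50 remaining
Result: 2018-04-19

2018-04-19


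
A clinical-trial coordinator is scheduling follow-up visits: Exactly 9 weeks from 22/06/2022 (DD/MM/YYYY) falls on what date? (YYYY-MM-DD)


Start: 2022-06-22
Weeks to add: 9
Convert to days: 9 x 7 = 63 days
Add 63 days to 2022-06-22
Result: 2022-08-24

2022-08-24


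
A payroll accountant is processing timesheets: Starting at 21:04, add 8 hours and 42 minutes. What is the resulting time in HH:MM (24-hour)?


Start time: 21:04
Adding: 8 hours 42 minutes
Minutes: 4 + 42 = 46
Hours: 21 + 8 + 0 = 29
Hour wraparound: 29 mod 24 = 5
Result: 05:46

05:46


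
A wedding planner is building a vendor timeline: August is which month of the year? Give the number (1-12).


Calendar month order:
7. July
8. August <--
9. September
August is month number 8

8


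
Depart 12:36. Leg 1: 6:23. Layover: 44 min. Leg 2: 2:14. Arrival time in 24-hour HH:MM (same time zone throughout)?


Depart: 12:36
Leg 1: +383 min -> 18:59
Layover: +44 min -> 19:43
Leg 2: +134 min -> 21:57
Total travel: 561 minutes = 9h 21m
Arrival: 21:57

21:57


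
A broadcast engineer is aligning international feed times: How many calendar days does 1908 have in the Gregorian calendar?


Year: 1908
Check leap year rules:
Divisible by 4? Yes
Divisible by 100? No
1908 is a leap year
Days: 366

366


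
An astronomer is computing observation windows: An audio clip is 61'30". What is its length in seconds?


Minutes: 61
Seconds: 30
Convert minutes to seconds: 61 x 60 = 3660
Add remaining seconds: 3660 + 30 = 3690

3690


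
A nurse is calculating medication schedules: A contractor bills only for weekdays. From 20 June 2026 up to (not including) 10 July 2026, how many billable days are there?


Start: 2026-06-20 (Saturday)
End (exclusive): 2026-07-10 (Friday)
Total calendar days: 20
Full weeks: 20 // 7 = 2 -> 10 weekdays
Remaining 6 days starting on Saturday:
  Sat(-), Sun(-), Mon(w), Tue(w), Wed(w), Thu(w) -> 4 weekdays
Total business days: 10 + 4 = 14

14


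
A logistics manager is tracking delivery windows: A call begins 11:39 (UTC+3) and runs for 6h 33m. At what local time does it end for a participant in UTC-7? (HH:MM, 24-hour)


Start: 11:39 in UTC+3
Step 1 - add duration:
  minutes: 39 + 33 = 72 (carry 1h)
  hours: 11 + 6 + 1 = 18
  end in UTC+3: 18:12
Step 2 - convert UTC+3 -> UTC-7:
  offset difference: -7 - (3) = -10 hours
  18 + (-10) = 8 -> mod 24 = 8
Result: 08:12 in UTC-7

08:12


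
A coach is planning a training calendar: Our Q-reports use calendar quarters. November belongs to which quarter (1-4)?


Month: November (month 11)
Q1: January-March (months 1-3)
Q2: April-June (months 4-6)
Q3: July-September (months 7-9)
Q4: October-December (months 10-12)
Month 11 falls in Q4

4


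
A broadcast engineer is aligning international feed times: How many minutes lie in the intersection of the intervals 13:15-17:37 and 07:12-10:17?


Interval A: [795, 1057] minutes from midnight
Interval B: [432, 617] minutes from midnight
Overlap start = max(795, 432) = 795
Overlap end = min(1057, 617) = 617
End <= start, so the intervals do not overlap: 0 minutes

0


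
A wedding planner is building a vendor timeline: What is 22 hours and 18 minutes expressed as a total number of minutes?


Hours: 22
Minutes: 18
Convert hours to minutes: 22 x 60 = 1320
Add remaining minutes: 1320 + 18 = 1338

1338


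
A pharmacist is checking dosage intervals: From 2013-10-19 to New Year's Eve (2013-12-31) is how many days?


Start: October 19, 2013
End: December 31, 2013
Days left in October: 12
November: 30
December: 31
Sum of remaining months: 61
Total: 12 + 61 = 73

73


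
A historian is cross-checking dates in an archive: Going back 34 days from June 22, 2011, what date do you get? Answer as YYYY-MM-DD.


Start: 2011-06-22
Subtracting 34 days
Days already passed in June: 22
After going back through June: 12 more days to subtract
May 2011 has 31 days, need 12
Result: 2011-05-19

2011-05-19


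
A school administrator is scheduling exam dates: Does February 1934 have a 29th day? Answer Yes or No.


Year: 1934
Divisible by 4? 1934 / 4 = 483.5 -> No
Not divisible by 4, so NOT a leap year

No


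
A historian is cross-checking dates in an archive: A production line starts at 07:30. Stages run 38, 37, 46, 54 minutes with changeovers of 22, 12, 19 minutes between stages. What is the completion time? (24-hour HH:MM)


Start: 07:30 = 450 min from midnight
  after task 1 (38 min): 08:08
  after break (22 min): 08:30
  after task 2 (37 min): 09:07
  after break (12 min): 09:19
  after task 3 (46 min): 10:05
  after break (19 min): 10:24
  after task 4 (54 min): 11:18
Total elapsed: 228 minutes
End time: 11:18

11:18


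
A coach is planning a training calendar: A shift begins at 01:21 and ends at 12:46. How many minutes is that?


Start time: 01:21 = 81 minutes from midnight
End time: 12:46 = 766 minutes from midnight
Difference: 766 - 81 = 685 minutes
That is 11 hours and 25 minutes

685


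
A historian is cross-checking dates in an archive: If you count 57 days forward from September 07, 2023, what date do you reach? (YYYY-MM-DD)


Start: 2023-09-07
Adding 57 days
Days remaining in September: 23
After September: 34 days still to add
October 2023: 31 days, 3 remaining
November 2023 has 30 days, need 3
Result: 2023-11-03

2023-11-03


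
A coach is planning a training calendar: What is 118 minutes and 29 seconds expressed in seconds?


Minutes: 118
Extra seconds: 29
Seconds per minute: 60
Minutes to seconds: 118 x 60 = 7080
Total: 7080 + 29 = 7109

7109


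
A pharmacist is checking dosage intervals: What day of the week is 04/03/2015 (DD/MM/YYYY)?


Date: 2015-03-04
January 1, 2015 is a Thursday
Day of year: 63
Offset from Jan 1: 62 days
62 mod 7 = 6
Result: Wednesday

Wednesday


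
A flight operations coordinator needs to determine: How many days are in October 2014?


Month: October
Year: 2014
October is a 31-day month
Total: 31 days

31


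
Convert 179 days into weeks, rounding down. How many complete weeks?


Total days: 179
Days per week: 7
Division: 179 / 7 = 25 remainder 4
Complete weeks: 25
Remaining days: 4

25
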